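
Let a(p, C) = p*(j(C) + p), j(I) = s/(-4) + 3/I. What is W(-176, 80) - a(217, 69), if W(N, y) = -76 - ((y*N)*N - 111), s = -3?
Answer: -232328169/92 ≈ -2.5253e+6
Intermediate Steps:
j(I) = ¾ + 3/I (j(I) = -3/(-4) + 3/I = -3*(-¼) + 3/I = ¾ + 3/I)
W(N, y) = 35 - y*N² (W(N, y) = -76 - ((N*y)*N - 111) = -76 - (y*N² - 111) = -76 - (-111 + y*N²) = -76 + (111 - y*N²) = 35 - y*N²)
a(p, C) = p*(¾ + p + 3/C) (a(p, C) = p*((¾ + 3/C) + p) = p*(¾ + p + 3/C))
W(-176, 80) - a(217, 69) = (35 - 1*80*(-176)²) - 217*(12 + 69*(3 + 4*217))/(4*69) = (35 - 1*80*30976) - 217*(12 + 69*(3 + 868))/(4*69) = (35 - 2478080) - 217*(12 + 69*871)/(4*69) = -2478045 - 217*(12 + 60099)/(4*69) = -2478045 - 217*60111/(4*69) = -2478045 - 1*4348029/92 = -2478045 - 4348029/92 = -232328169/92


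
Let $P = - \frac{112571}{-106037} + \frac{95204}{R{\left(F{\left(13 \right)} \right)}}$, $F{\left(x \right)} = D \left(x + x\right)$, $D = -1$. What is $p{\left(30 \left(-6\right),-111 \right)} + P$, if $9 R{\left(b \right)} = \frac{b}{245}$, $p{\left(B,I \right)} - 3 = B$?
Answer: $- \frac{11130141596884}{1378481} \approx -8.0742 \cdot 10^{6}$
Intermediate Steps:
$p{\left(B,I \right)} = 3 + B$
$F{\left(x \right)} = - 2 x$ ($F{\left(x \right)} = - (x + x) = - 2 x$)
$R{\left(b \right)} = \frac{b}{2205}$ ($R{\left(b \right)} = \frac{b \frac{1}{245}}{9} = \frac{\frac{1}{245} b}{9} = \frac{b}{2205}$)
$P = - \frac{11129897605747}{1378481}$ ($P = - \frac{112571}{-106037} + \frac{95204}{\frac{1}{2205} \left(\left(-2\right) 13\right)} = \left(-112571\right) \left(- \frac{1}{106037}\right) + \frac{95204}{\frac{1}{2205} \left(-26\right)} = \frac{112571}{106037} + \frac{95204}{- \frac{26}{2205}} = \frac{112571}{106037} + 95204 \left(- \frac{2205}{26}\right) = \frac{112571}{106037} - \frac{104962410}{13} = - \frac{11129897605747}{1378481} \approx -8.074 \cdot 10^{6}$)
$p{\left(30 \left(-6\right),-111 \right)} + P = \left(3 + 30 \left(-6\right)\right) - \frac{11129897605747}{1378481} = \left(3 - 180\right) - \frac{11129897605747}{1378481} = -177 - \frac{11129897605747}{1378481} = - \frac{11130141596884}{1378481}$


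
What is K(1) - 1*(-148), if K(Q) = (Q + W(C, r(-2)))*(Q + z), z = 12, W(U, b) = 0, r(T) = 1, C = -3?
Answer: 161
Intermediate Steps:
K(Q) = Q*(12 + Q) (K(Q) = (Q + 0)*(Q + 12) = Q*(12 + Q))
K(1) - 1*(-148) = 1*(12 + 1) - 1*(-148) = 1*13 + 148 = 13 + 148 = 161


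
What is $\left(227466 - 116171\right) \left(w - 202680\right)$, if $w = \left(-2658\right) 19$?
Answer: $-28177890690$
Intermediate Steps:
$w = -50502$
$\left(227466 - 116171\right) \left(w - 202680\right) = \left(227466 - 116171\right) \left(-50502 - 202680\right) = 111295 \left(-253182\right) = -28177890690$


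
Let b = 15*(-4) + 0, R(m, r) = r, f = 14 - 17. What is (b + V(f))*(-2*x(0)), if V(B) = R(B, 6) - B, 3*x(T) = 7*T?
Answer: 0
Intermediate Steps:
x(T) = 7*T/3 (x(T) = (7*T)/3 = 7*T/3)
f = -3
V(B) = 6 - B
b = -60 (b = -60 + 0 = -60)
(b + V(f))*(-2*x(0)) = (-60 + (6 - 1*(-3)))*(-14*0/3) = (-60 + (6 + 3))*(-2*0) = (-60 + 9)*0 = -51*0 = 0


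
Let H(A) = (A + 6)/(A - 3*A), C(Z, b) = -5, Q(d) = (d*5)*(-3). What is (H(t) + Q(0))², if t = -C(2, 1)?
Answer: 121/100 ≈ 1.2100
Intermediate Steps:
Q(d) = -15*d (Q(d) = (5*d)*(-3) = -15*d)
t = 5 (t = -1*(-5) = 5)
H(A) = -(6 + A)/(2*A) (H(A) = (6 + A)/((-2*A)) = (6 + A)*(-1/(2*A)) = -(6 + A)/(2*A))
(H(t) + Q(0))² = ((½)*(-6 - 1*5)/5 - 15*0)² = ((½)*(⅕)*(-6 - 5) + 0)² = ((½)*(⅕)*(-11) + 0)² = (-11/10 + 0)² = (-11/10)² = 121/100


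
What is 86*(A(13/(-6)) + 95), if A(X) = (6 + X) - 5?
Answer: 24209/3 ≈ 8069.7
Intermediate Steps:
A(X) = 1 + X
86*(A(13/(-6)) + 95) = 86*((1 + 13/(-6)) + 95) = 86*((1 + 13*(-1/6)) + 95) = 86*((1 - 13/6) + 95) = 86*(-7/6 + 95) = 86*(563/6) = 24209/3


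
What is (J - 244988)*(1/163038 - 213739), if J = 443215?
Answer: -6907731058489387/163038 ≈ -4.2369e+10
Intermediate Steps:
(J - 244988)*(1/163038 - 213739) = (443215 - 244988)*(1/163038 - 213739) = 198227*(1/163038 - 213739) = 198227*(-34847579081/163038) = -6907731058489387/163038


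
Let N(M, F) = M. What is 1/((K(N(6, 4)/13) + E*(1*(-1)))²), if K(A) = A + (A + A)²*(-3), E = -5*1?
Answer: 28561/241081 ≈ 0.11847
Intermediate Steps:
E = -5
K(A) = A - 12*A² (K(A) = A + (2*A)²*(-3) = A + (4*A²)*(-3) = A - 12*A²)
1/((K(N(6, 4)/13) + E*(1*(-1)))²) = 1/(((6/13)*(1 - 72/13) - 5*(-1))²) = 1/(((6*(1/13))*(1 - 72/13) - 5*(-1))²) = 1/((6*(1 - 12*6/13)/13 + 5)²) = 1/((6*(1 - 72/13)/13 + 5)²) = 1/(((6/13)*(-59/13) + 5)²) = 1/((-354/169 + 5)²) = 1/((491/169)²) = 1/(241081/28561) = 28561/241081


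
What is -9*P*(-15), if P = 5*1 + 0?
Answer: 675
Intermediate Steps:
P = 5 (P = 5 + 0 = 5)
-9*P*(-15) = -9*5*(-15) = -45*(-15) = 675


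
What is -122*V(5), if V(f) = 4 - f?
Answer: 122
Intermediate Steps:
-122*V(5) = -122*(4 - 1*5) = -122*(4 - 5) = -122*(-1) = 122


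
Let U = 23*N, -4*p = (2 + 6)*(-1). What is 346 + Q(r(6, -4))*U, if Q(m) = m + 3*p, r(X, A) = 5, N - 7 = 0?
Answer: 2117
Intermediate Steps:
N = 7 (N = 7 + 0 = 7)
p = 2 (p = -(2 + 6)*(-1)/4 = -2*(-1) = -¼*(-8) = 2)
Q(m) = 6 + m (Q(m) = m + 3*2 = m + 6 = 6 + m)
U = 161 (U = 23*7 = 161)
346 + Q(r(6, -4))*U = 346 + (6 + 5)*161 = 346 + 11*161 = 346 + 1771 = 2117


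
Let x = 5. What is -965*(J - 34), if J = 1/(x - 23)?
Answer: 591545/18 ≈ 32864.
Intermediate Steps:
J = -1/18 (J = 1/(5 - 23) = 1/(-18) = -1/18 ≈ -0.055556)
-965*(J - 34) = -965*(-1/18 - 34) = -965*(-613/18) = 591545/18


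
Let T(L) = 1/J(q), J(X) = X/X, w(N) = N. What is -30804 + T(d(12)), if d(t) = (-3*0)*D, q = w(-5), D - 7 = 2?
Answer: -30803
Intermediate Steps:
D = 9 (D = 7 + 2 = 9)
q = -5
J(X) = 1
d(t) = 0 (d(t) = -3*0*9 = 0*9 = 0)
T(L) = 1 (T(L) = 1/1 = 1)
-30804 + T(d(12)) = -30804 + 1 = -30803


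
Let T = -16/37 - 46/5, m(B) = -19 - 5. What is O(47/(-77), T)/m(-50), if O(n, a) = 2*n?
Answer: 47/924 ≈ 0.050866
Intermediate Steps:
m(B) = -24
T = -1782/185 (T = -16*1/37 - 46*⅕ = -16/37 - 46/5 = -1782/185 ≈ -9.6324)
O(47/(-77), T)/m(-50) = (2*(47/(-77)))/(-24) = (2*(47*(-1/77)))*(-1/24) = (2*(-47/77))*(-1/24) = -94/77*(-1/24) = 47/924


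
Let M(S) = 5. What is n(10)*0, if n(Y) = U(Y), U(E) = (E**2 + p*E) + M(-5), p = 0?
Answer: 0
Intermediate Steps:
U(E) = 5 + E**2 (U(E) = (E**2 + 0*E) + 5 = (E**2 + 0) + 5 = E**2 + 5 = 5 + E**2)
n(Y) = 5 + Y**2
n(10)*0 = (5 + 10**2)*0 = (5 + 100)*0 = 105*0 = 0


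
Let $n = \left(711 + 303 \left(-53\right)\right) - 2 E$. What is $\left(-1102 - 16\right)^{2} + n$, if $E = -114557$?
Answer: $1463690$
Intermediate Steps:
$n = 213766$ ($n = \left(711 + 303 \left(-53\right)\right) - 2 \left(-114557\right) = \left(711 - 16059\right) - -229114 = -15348 + 229114 = 213766$)
$\left(-1102 - 16\right)^{2} + n = \left(-1102 - 16\right)^{2} + 213766 = \left(-1118\right)^{2} + 213766 = 1249924 + 213766 = 1463690$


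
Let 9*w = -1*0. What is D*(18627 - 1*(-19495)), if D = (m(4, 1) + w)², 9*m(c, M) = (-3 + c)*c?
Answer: 609952/81 ≈ 7530.3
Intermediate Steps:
w = 0 (w = (-1*0)/9 = (⅑)*0 = 0)
m(c, M) = c*(-3 + c)/9 (m(c, M) = ((-3 + c)*c)/9 = (c*(-3 + c))/9 = c*(-3 + c)/9)
D = 16/81 (D = ((⅑)*4*(-3 + 4) + 0)² = ((⅑)*4*1 + 0)² = (4/9 + 0)² = (4/9)² = 16/81 ≈ 0.19753)
D*(18627 - 1*(-19495)) = 16*(18627 - 1*(-19495))/81 = 16*(18627 + 19495)/81 = (16/81)*38122 = 609952/81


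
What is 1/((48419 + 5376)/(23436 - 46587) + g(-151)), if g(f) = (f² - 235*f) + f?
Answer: 23151/1345829590 ≈ 1.7202e-5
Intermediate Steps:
g(f) = f² - 234*f
1/((48419 + 5376)/(23436 - 46587) + g(-151)) = 1/((48419 + 5376)/(23436 - 46587) - 151*(-234 - 151)) = 1/(53795/(-23151) - 151*(-385)) = 1/(53795*(-1/23151) + 58135) = 1/(-53795/23151 + 58135) = 1/(1345829590/23151) = 23151/1345829590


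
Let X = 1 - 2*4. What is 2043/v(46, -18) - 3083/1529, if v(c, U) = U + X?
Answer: -3200822/38225 ≈ -83.736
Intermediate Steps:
X = -7 (X = 1 - 8 = -7)
v(c, U) = -7 + U (v(c, U) = U - 7 = -7 + U)
2043/v(46, -18) - 3083/1529 = 2043/(-7 - 18) - 3083/1529 = 2043/(-25) - 3083*1/1529 = 2043*(-1/25) - 3083/1529 = -2043/25 - 3083/1529 = -3200822/38225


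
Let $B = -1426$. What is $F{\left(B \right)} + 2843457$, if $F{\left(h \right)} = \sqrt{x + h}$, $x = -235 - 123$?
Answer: $2843457 + 2 i \sqrt{446} \approx 2.8435 \cdot 10^{6} + 42.237 i$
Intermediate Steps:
$x = -358$
$F{\left(h \right)} = \sqrt{-358 + h}$
$F{\left(B \right)} + 2843457 = \sqrt{-358 - 1426} + 2843457 = \sqrt{-1784} + 2843457 = 2 i \sqrt{446} + 2843457 = 2843457 + 2 i \sqrt{446}$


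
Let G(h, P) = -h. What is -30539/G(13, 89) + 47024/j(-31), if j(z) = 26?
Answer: 54051/13 ≈ 4157.8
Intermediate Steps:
-30539/G(13, 89) + 47024/j(-31) = -30539/((-1*13)) + 47024/26 = -30539/(-13) + 47024*(1/26) = -30539*(-1/13) + 23512/13 = 30539/13 + 23512/13 = 54051/13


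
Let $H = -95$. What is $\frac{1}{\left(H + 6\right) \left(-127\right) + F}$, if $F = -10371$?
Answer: $\frac{1}{932} \approx 0.001073$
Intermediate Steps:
$\frac{1}{\left(H + 6\right) \left(-127\right) + F} = \frac{1}{\left(-95 + 6\right) \left(-127\right) - 10371} = \frac{1}{\left(-89\right) \left(-127\right) - 10371} = \frac{1}{11303 - 10371} = \frac{1}{932}$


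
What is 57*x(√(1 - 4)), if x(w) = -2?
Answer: -114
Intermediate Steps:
57*x(√(1 - 4)) = 57*(-2) = -114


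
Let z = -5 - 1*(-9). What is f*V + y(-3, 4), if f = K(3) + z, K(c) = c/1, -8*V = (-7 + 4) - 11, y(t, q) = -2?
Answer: 41/4 ≈ 10.250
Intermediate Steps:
V = 7/4 (V = -((-7 + 4) - 11)/8 = -(-3 - 11)/8 = -⅛*(-14) = 7/4 ≈ 1.7500)
K(c) = c (K(c) = c*1 = c)
z = 4 (z = -5 + 9 = 4)
f = 7 (f = 3 + 4 = 7)
f*V + y(-3, 4) = 7*(7/4) - 2 = 49/4 - 2 = 41/4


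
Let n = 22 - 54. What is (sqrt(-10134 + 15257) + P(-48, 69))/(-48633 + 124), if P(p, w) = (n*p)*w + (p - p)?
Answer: -105984/48509 - sqrt(5123)/48509 ≈ -2.1863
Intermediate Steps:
n = -32
P(p, w) = -32*p*w (P(p, w) = (-32*p)*w + (p - p) = -32*p*w + 0 = -32*p*w)
(sqrt(-10134 + 15257) + P(-48, 69))/(-48633 + 124) = (sqrt(-10134 + 15257) - 32*(-48)*69)/(-48633 + 124) = (sqrt(5123) + 105984)/(-48509) = (105984 + sqrt(5123))*(-1/48509) = -105984/48509 - sqrt(5123)/48509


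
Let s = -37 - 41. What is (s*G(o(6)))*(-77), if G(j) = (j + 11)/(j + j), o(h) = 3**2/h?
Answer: 25025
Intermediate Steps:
o(h) = 9/h
G(j) = (11 + j)/(2*j) (G(j) = (11 + j)/((2*j)) = (11 + j)*(1/(2*j)) = (11 + j)/(2*j))
s = -78
(s*G(o(6)))*(-77) = -39*(11 + 9/6)/(9/6)*(-77) = -39*(11 + 9*(1/6))/(9*(1/6))*(-77) = -39*(11 + 3/2)/3/2*(-77) = -39*2*25/(3*2)*(-77) = -78*25/6*(-77) = -325*(-77) = 25025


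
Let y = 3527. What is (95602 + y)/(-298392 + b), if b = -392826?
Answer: -33043/230406 ≈ -0.14341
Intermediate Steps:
(95602 + y)/(-298392 + b) = (95602 + 3527)/(-298392 - 392826) = 99129/(-691218) = 99129*(-1/691218) = -33043/230406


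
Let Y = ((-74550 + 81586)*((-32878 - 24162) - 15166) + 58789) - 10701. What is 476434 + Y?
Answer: -507516894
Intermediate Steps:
Y = -507993328 (Y = (7036*(-57040 - 15166) + 58789) - 10701 = (7036*(-72206) + 58789) - 10701 = (-508041416 + 58789) - 10701 = -507982627 - 10701 = -507993328)
476434 + Y = 476434 - 507993328 = -507516894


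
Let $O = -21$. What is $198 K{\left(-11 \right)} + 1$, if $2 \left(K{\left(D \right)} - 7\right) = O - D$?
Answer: $397$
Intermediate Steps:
$K{\left(D \right)} = - \frac{7}{2} - \frac{D}{2}$ ($K{\left(D \right)} = 7 + \frac{-21 - D}{2} = 7 - \left(\frac{21}{2} + \frac{D}{2}\right) = - \frac{7}{2} - \frac{D}{2}$)
$198 K{\left(-11 \right)} + 1 = 198 \left(- \frac{7}{2} - - \frac{11}{2}\right) + 1 = 198 \left(- \frac{7}{2} + \frac{11}{2}\right) + 1 = 198 \cdot 2 + 1 = 396 + 1 = 397$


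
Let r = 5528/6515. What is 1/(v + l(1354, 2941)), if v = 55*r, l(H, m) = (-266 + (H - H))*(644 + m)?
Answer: -1303/1242493022 ≈ -1.0487e-6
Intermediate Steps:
r = 5528/6515 (r = 5528*(1/6515) = 5528/6515 ≈ 0.84850)
l(H, m) = -171304 - 266*m (l(H, m) = (-266 + 0)*(644 + m) = -266*(644 + m) = -171304 - 266*m)
v = 60808/1303 (v = 55*(5528/6515) = 60808/1303 ≈ 46.668)
1/(v + l(1354, 2941)) = 1/(60808/1303 + (-171304 - 266*2941)) = 1/(60808/1303 + (-171304 - 782306)) = 1/(60808/1303 - 953610) = 1/(-1242493022/1303) = -1303/1242493022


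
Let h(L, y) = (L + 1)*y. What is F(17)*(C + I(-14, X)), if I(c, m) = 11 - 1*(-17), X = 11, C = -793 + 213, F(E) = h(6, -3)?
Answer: 11592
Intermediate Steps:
h(L, y) = y*(1 + L) (h(L, y) = (1 + L)*y = y*(1 + L))
F(E) = -21 (F(E) = -3*(1 + 6) = -3*7 = -21)
C = -580
I(c, m) = 28 (I(c, m) = 11 + 17 = 28)
F(17)*(C + I(-14, X)) = -21*(-580 + 28) = -21*(-552) = 11592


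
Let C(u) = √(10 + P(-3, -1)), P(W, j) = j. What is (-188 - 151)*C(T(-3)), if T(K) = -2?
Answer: -1017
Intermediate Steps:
C(u) = 3 (C(u) = √(10 - 1) = √9 = 3)
(-188 - 151)*C(T(-3)) = (-188 - 151)*3 = -339*3 = -1017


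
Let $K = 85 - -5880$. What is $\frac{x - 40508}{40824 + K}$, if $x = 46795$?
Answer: $\frac{6287}{46789} \approx 0.13437$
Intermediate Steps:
$K = 5965$ ($K = 85 + 5880 = 5965$)
$\frac{x - 40508}{40824 + K} = \frac{46795 - 40508}{40824 + 5965} = \frac{6287}{46789}$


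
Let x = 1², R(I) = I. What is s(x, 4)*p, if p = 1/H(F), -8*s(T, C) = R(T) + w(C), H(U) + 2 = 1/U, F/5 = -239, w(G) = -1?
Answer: 0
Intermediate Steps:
F = -1195 (F = 5*(-239) = -1195)
x = 1
H(U) = -2 + 1/U
s(T, C) = ⅛ - T/8 (s(T, C) = -(T - 1)/8 = -(-1 + T)/8 = ⅛ - T/8)
p = -1195/2391 (p = 1/(-2 + 1/(-1195)) = 1/(-2 - 1/1195) = 1/(-2391/1195) = -1195/2391 ≈ -0.49979)
s(x, 4)*p = (⅛ - ⅛*1)*(-1195/2391) = (⅛ - ⅛)*(-1195/2391) = 0*(-1195/2391) = 0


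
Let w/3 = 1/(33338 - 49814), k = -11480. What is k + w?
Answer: -63048161/5492 ≈ -11480.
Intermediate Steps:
w = -1/5492 (w = 3/(33338 - 49814) = 3/(-16476) = 3*(-1/16476) = -1/5492 ≈ -0.00018208)
k + w = -11480 - 1/5492 = -63048161/5492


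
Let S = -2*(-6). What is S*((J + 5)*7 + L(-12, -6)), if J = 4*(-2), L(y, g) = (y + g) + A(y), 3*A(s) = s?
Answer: -516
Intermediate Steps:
A(s) = s/3
L(y, g) = g + 4*y/3 (L(y, g) = (y + g) + y/3 = (g + y) + y/3 = g + 4*y/3)
S = 12
J = -8
S*((J + 5)*7 + L(-12, -6)) = 12*((-8 + 5)*7 + (-6 + (4/3)*(-12))) = 12*(-3*7 + (-6 - 16)) = 12*(-21 - 22) = 12*(-43) = -516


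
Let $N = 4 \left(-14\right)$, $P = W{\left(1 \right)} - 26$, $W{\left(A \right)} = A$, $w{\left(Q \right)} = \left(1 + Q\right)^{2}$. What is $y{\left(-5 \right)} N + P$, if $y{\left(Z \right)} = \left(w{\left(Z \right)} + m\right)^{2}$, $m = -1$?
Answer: $-12625$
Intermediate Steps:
$P = -25$ ($P = 1 - 26 = -25$)
$N = -56$
$y{\left(Z \right)} = \left(-1 + \left(1 + Z\right)^{2}\right)^{2}$ ($y{\left(Z \right)} = \left(\left(1 + Z\right)^{2} - 1\right)^{2} = \left(-1 + \left(1 + Z\right)^{2}\right)^{2}$)
$y{\left(-5 \right)} N + P = \left(-1 + \left(1 - 5\right)^{2}\right)^{2} \left(-56\right) - 25 = \left(-1 + \left(-4\right)^{2}\right)^{2} \left(-56\right) - 25 = \left(-1 + 16\right)^{2} \left(-56\right) - 25 = 15^{2} \left(-56\right) - 25 = 225 \left(-56\right) - 25 = -12600 - 25 = -12625$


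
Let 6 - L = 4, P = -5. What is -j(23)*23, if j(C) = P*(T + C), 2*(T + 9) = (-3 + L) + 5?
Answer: 1840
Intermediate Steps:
L = 2 (L = 6 - 1*4 = 6 - 4 = 2)
T = -7 (T = -9 + ((-3 + 2) + 5)/2 = -9 + (-1 + 5)/2 = -9 + (1/2)*4 = -9 + 2 = -7)
j(C) = 35 - 5*C (j(C) = -5*(-7 + C) = 35 - 5*C)
-j(23)*23 = -(35 - 5*23)*23 = -(35 - 115)*23 = -(-80)*23 = -1*(-1840) = 1840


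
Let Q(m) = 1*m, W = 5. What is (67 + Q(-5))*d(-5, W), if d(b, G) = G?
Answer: 310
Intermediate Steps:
Q(m) = m
(67 + Q(-5))*d(-5, W) = (67 - 5)*5 = 62*5 = 310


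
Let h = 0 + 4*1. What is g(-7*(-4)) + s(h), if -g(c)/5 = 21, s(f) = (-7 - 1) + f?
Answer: -109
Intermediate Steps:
h = 4 (h = 0 + 4 = 4)
s(f) = -8 + f
g(c) = -105 (g(c) = -5*21 = -105)
g(-7*(-4)) + s(h) = -105 + (-8 + 4) = -105 - 4 = -109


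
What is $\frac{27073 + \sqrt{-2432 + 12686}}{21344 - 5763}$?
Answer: $\frac{27073}{15581} + \frac{\sqrt{10254}}{15581} \approx 1.7441$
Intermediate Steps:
$\frac{27073 + \sqrt{-2432 + 12686}}{21344 - 5763} = \frac{27073 + \sqrt{10254}}{15581} = \left(27073 + \sqrt{10254}\right) \frac{1}{15581} = \frac{27073}{15581} + \frac{\sqrt{10254}}{15581}$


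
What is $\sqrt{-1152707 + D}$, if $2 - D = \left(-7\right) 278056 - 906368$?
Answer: $21 \sqrt{3855} \approx 1303.9$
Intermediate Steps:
$D = 2852762$ ($D = 2 - \left(\left(-7\right) 278056 - 906368\right) = 2 - \left(-1946392 - 906368\right) = 2 - -2852760 = 2 + 2852760 = 2852762$)
$\sqrt{-1152707 + D} = \sqrt{-1152707 + 2852762} = \sqrt{1700055} = 21 \sqrt{3855}$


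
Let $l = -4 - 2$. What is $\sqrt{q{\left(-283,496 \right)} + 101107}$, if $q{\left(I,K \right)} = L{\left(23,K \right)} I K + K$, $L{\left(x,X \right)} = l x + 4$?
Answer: $\sqrt{18910915} \approx 4348.7$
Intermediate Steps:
$l = -6$ ($l = -4 - 2 = -6$)
$L{\left(x,X \right)} = 4 - 6 x$ ($L{\left(x,X \right)} = - 6 x + 4 = 4 - 6 x$)
$q{\left(I,K \right)} = K - 134 I K$ ($q{\left(I,K \right)} = \left(4 - 138\right) I K + K = - 134 I K + K = K - 134 I K$)
$\sqrt{q{\left(-283,496 \right)} + 101107} = \sqrt{496 \left(1 - -37922\right) + 101107} = \sqrt{496 \left(1 + 37922\right) + 101107} = \sqrt{496 \cdot 37923 + 101107} = \sqrt{18809808 + 101107} = \sqrt{18910915}$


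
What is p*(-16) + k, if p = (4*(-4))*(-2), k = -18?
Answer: -530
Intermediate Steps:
p = 32 (p = -16*(-2) = 32)
p*(-16) + k = 32*(-16) - 18 = -512 - 18 = -530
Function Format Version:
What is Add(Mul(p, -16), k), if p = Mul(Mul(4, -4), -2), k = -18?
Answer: -530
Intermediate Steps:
p = 32 (p = Mul(-16, -2) = 32)
Add(Mul(p, -16), k) = Add(Mul(32, -16), -18) = Add(-512, -18) = -530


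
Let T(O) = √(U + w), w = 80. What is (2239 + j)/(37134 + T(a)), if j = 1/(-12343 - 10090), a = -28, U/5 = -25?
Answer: 207238607236/3437069604937 - 50227486*I*√5/10311208814811 ≈ 0.060295 - 1.0892e-5*I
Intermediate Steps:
U = -125 (U = 5*(-25) = -125)
j = -1/22433 (j = 1/(-22433) = -1/22433 ≈ -4.4577e-5)
T(O) = 3*I*√5 (T(O) = √(-125 + 80) = √(-45) = 3*I*√5)
(2239 + j)/(37134 + T(a)) = (2239 - 1/22433)/(37134 + 3*I*√5) = 50227486/(22433*(37134 + 3*I*√5))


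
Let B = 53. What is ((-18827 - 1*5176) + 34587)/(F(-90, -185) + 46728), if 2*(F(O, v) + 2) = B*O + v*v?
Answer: 7056/40969 ≈ 0.17223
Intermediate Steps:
F(O, v) = -2 + v²/2 + 53*O/2 (F(O, v) = -2 + (53*O + v*v)/2 = -2 + (53*O + v²)/2 = -2 + (v² + 53*O)/2 = -2 + (v²/2 + 53*O/2) = -2 + v²/2 + 53*O/2)
((-18827 - 1*5176) + 34587)/(F(-90, -185) + 46728) = ((-18827 - 1*5176) + 34587)/((-2 + (½)*(-185)² + (53/2)*(-90)) + 46728) = ((-18827 - 5176) + 34587)/((-2 + (½)*34225 - 2385) + 46728) = (-24003 + 34587)/((-2 + 34225/2 - 2385) + 46728) = 10584/(29451/2 + 46728) = 10584/(122907/2) = 10584*(2/122907) = 7056/40969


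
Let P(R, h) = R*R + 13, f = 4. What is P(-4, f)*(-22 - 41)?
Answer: -1827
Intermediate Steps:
P(R, h) = 13 + R² (P(R, h) = R² + 13 = 13 + R²)
P(-4, f)*(-22 - 41) = (13 + (-4)²)*(-22 - 41) = (13 + 16)*(-63) = 29*(-63) = -1827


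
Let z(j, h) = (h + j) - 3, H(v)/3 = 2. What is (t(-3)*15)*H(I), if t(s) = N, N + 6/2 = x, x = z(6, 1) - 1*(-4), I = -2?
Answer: 450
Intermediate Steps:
H(v) = 6 (H(v) = 3*2 = 6)
z(j, h) = -3 + h + j
x = 8 (x = (-3 + 1 + 6) - 1*(-4) = 4 + 4 = 8)
N = 5 (N = -3 + 8 = 5)
t(s) = 5
(t(-3)*15)*H(I) = (5*15)*6 = 75*6 = 450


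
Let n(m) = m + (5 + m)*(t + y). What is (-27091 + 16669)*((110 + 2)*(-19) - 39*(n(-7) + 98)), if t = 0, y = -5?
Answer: 63230274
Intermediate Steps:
n(m) = -25 - 4*m (n(m) = m + (5 + m)*(0 - 5) = m + (5 + m)*(-5) = m + (-25 - 5*m) = -25 - 4*m)
(-27091 + 16669)*((110 + 2)*(-19) - 39*(n(-7) + 98)) = (-27091 + 16669)*((110 + 2)*(-19) - 39*((-25 - 4*(-7)) + 98)) = -10422*(112*(-19) - 39*((-25 + 28) + 98)) = -10422*(-2128 - 39*(3 + 98)) = -10422*(-2128 - 39*101) = -10422*(-2128 - 3939) = -10422*(-6067) = 63230274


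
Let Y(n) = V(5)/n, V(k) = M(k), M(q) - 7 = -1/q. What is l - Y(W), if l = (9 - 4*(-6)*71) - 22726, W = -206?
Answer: -10821678/515 ≈ -21013.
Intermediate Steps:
M(q) = 7 - 1/q
V(k) = 7 - 1/k
Y(n) = 34/(5*n) (Y(n) = (7 - 1/5)/n = (7 - 1*⅕)/n = (7 - ⅕)/n = 34/(5*n))
l = -21013 (l = (9 + 24*71) - 22726 = (9 + 1704) - 22726 = 1713 - 22726 = -21013)
l - Y(W) = -21013 - 34/(5*(-206)) = -21013 - 34*(-1)/(5*206) = -21013 - 1*(-17/515) = -21013 + 17/515 = -10821678/515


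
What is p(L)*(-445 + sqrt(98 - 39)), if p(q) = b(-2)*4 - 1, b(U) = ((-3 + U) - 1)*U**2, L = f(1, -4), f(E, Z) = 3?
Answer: 43165 - 97*sqrt(59) ≈ 42420.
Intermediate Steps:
L = 3
b(U) = U**2*(-4 + U) (b(U) = (-4 + U)*U**2 = U**2*(-4 + U))
p(q) = -97 (p(q) = ((-2)**2*(-4 - 2))*4 - 1 = (4*(-6))*4 - 1 = -24*4 - 1 = -96 - 1 = -97)
p(L)*(-445 + sqrt(98 - 39)) = -97*(-445 + sqrt(98 - 39)) = -97*(-445 + sqrt(59)) = 43165 - 97*sqrt(59)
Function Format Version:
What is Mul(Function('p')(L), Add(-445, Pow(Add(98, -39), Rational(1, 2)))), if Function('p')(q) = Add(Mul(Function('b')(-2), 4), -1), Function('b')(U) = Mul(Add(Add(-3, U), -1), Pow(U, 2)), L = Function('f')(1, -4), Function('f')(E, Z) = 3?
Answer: Add(43165, Mul(-97, Pow(59, Rational(1, 2)))) ≈ 42420.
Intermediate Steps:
L = 3
Function('b')(U) = Mul(Pow(U, 2), Add(-4, U)) (Function('b')(U) = Mul(Add(-4, U), Pow(U, 2)) = Mul(Pow(U, 2), Add(-4, U)))
Function('p')(q) = -97 (Function('p')(q) = Add(Mul(Mul(Pow(-2, 2), Add(-4, -2)), 4), -1) = Add(Mul(Mul(4, -6), 4), -1) = Add(Mul(-24, 4), -1) = Add(-96, -1) = -97)
Mul(Function('p')(L), Add(-445, Pow(Add(98, -39), Rational(1, 2)))) = Mul(-97, Add(-445, Pow(Add(98, -39), Rational(1, 2)))) = Mul(-97, Add(-445, Pow(59, Rational(1, 2)))) = Add(43165, Mul(-97, Pow(59, Rational(1, 2))))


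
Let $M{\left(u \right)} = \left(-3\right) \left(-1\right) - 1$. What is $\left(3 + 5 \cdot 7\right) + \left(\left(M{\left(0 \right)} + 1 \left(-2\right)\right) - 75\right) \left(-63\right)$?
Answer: $4763$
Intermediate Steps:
$M{\left(u \right)} = 2$ ($M{\left(u \right)} = 3 - 1 = 2$)
$\left(3 + 5 \cdot 7\right) + \left(\left(M{\left(0 \right)} + 1 \left(-2\right)\right) - 75\right) \left(-63\right) = \left(3 + 5 \cdot 7\right) + \left(\left(2 + 1 \left(-2\right)\right) - 75\right) \left(-63\right) = \left(3 + 35\right) + \left(\left(2 - 2\right) - 75\right) \left(-63\right) = 38 + \left(0 - 75\right) \left(-63\right) = 38 - -4725 = 38 + 4725 = 4763$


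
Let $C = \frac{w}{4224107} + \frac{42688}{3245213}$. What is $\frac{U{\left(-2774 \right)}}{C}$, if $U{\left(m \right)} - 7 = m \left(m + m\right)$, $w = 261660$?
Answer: $\frac{210970253349468506769}{1029461113196} \approx 2.0493 \cdot 10^{8}$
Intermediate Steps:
$U{\left(m \right)} = 7 + 2 m^{2}$ ($U{\left(m \right)} = 7 + m \left(m + m\right) = 7 + m 2 m = 7 + 2 m^{2}$)
$C = \frac{1029461113196}{13708126949791}$ ($C = \frac{261660}{4224107} + \frac{42688}{3245213} = \frac{1029461113196}{13708126949791} \approx 0.075099$)
$\frac{U{\left(-2774 \right)}}{C} = \frac{7 + 2 \left(-2774\right)^{2}}{\frac{1029461113196}{13708126949791}} = \left(7 + 2 \cdot 7695076\right) \frac{13708126949791}{1029461113196} = \left(7 + 15390152\right) \frac{13708126949791}{1029461113196} = 15390159 \cdot \frac{13708126949791}{1029461113196} = \frac{210970253349468506769}{1029461113196}$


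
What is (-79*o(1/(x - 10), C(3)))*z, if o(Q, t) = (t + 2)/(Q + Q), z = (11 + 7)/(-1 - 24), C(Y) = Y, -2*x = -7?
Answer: -9243/10 ≈ -924.30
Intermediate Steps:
x = 7/2 (x = -½*(-7) = 7/2 ≈ 3.5000)
z = -18/25 (z = 18/(-25) = 18*(-1/25) = -18/25 ≈ -0.72000)
o(Q, t) = (2 + t)/(2*Q) (o(Q, t) = (2 + t)/((2*Q)) = (2 + t)*(1/(2*Q)) = (2 + t)/(2*Q))
(-79*o(1/(x - 10), C(3)))*z = -79*(2 + 3)/(2*(1/(7/2 - 10)))*(-18/25) = -79*5/(2*(1/(-13/2)))*(-18/25) = -79*5/(2*(-2/13))*(-18/25) = -79*(-13)*5/(2*2)*(-18/25) = -79*(-65/4)*(-18/25) = (5135/4)*(-18/25) = -9243/10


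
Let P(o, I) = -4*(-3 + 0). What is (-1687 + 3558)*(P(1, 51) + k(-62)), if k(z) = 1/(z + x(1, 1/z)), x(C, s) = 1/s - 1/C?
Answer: 2804629/125 ≈ 22437.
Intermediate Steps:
P(o, I) = 12 (P(o, I) = -4*(-3) = 12)
x(C, s) = 1/s - 1/C
k(z) = 1/(z + z*(1 - 1/z)) (k(z) = 1/(z + (1 - 1/z)/(1*(1/z))) = 1/(z + 1*z*(1 - 1/z)) = 1/(z + z*(1 - 1/z)))
(-1687 + 3558)*(P(1, 51) + k(-62)) = (-1687 + 3558)*(12 + 1/(-1 + 2*(-62))) = 1871*(12 + 1/(-1 - 124)) = 1871*(12 + 1/(-125)) = 1871*(12 - 1/125) = 1871*(1499/125) = 2804629/125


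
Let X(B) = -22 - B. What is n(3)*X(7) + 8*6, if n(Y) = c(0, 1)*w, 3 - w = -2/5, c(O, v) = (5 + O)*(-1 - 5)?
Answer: 3006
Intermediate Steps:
c(O, v) = -30 - 6*O (c(O, v) = (5 + O)*(-6) = -30 - 6*O)
w = 17/5 (w = 3 - (-2)/5 = 3 - 1*(-2/5) = 3 + 2/5 = 17/5 ≈ 3.4000)
n(Y) = -102 (n(Y) = (-30 - 6*0)*(17/5) = (-30 + 0)*(17/5) = -30*17/5 = -102)
n(3)*X(7) + 8*6 = -102*(-22 - 1*7) + 8*6 = -102*(-22 - 7) + 48 = -102*(-29) + 48 = 2958 + 48 = 3006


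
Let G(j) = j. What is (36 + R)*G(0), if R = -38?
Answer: 0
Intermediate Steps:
(36 + R)*G(0) = (36 - 38)*0 = -2*0 = 0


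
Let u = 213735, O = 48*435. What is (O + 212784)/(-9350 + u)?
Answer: 233664/204385 ≈ 1.1433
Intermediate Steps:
O = 20880
(O + 212784)/(-9350 + u) = (20880 + 212784)/(-9350 + 213735) = 233664/204385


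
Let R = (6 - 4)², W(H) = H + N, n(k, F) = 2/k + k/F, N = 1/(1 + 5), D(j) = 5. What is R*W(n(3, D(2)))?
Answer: 86/15 ≈ 5.7333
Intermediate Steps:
N = ⅙ (N = 1/6 = ⅙ ≈ 0.16667)
W(H) = ⅙ + H (W(H) = H + ⅙ = ⅙ + H)
R = 4 (R = 2² = 4)
R*W(n(3, D(2))) = 4*(⅙ + (2/3 + 3/5)) = 4*(⅙ + (2*(⅓) + 3*(⅕))) = 4*(⅙ + (⅔ + ⅗)) = 4*(⅙ + 19/15) = 4*(43/30) = 86/15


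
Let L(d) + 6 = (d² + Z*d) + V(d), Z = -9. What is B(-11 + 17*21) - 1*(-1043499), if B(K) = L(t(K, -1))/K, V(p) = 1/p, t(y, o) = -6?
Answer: 2166304427/2076 ≈ 1.0435e+6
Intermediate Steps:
L(d) = -6 + 1/d + d² - 9*d (L(d) = -6 + ((d² - 9*d) + 1/d) = -6 + (1/d + d² - 9*d) = -6 + 1/d + d² - 9*d)
B(K) = 503/(6*K) (B(K) = (-6 + 1/(-6) + (-6)² - 9*(-6))/K = (-6 - ⅙ + 36 + 54)/K = 503/(6*K))
B(-11 + 17*21) - 1*(-1043499) = 503/(6*(-11 + 17*21)) - 1*(-1043499) = 503/(6*(-11 + 357)) + 1043499 = (503/6)/346 + 1043499 = (503/6)*(1/346) + 1043499 = 503/2076 + 1043499 = 2166304427/2076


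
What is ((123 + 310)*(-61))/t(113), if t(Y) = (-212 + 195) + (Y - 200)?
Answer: 26413/104 ≈ 253.97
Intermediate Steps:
t(Y) = -217 + Y (t(Y) = -17 + (-200 + Y) = -217 + Y)
((123 + 310)*(-61))/t(113) = ((123 + 310)*(-61))/(-217 + 113) = (433*(-61))/(-104) = -26413*(-1/104) = 26413/104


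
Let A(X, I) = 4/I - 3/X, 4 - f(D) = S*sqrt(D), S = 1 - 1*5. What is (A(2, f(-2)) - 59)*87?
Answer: 87*(-121*sqrt(2) + 119*I)/(2*(sqrt(2) - I)) ≈ -5234.5 - 41.012*I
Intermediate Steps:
S = -4 (S = 1 - 5 = -4)
f(D) = 4 + 4*sqrt(D) (f(D) = 4 - (-4)*sqrt(D) = 4 + 4*sqrt(D))
A(X, I) = -3/X + 4/I
(A(2, f(-2)) - 59)*87 = ((-3/2 + 4/(4 + 4*sqrt(-2))) - 59)*87 = ((-3*1/2 + 4/(4 + 4*(I*sqrt(2)))) - 59)*87 = ((-3/2 + 4/(4 + 4*I*sqrt(2))) - 59)*87 = (-121/2 + 4/(4 + 4*I*sqrt(2)))*87 = -10527/2 + 348/(4 + 4*I*sqrt(2))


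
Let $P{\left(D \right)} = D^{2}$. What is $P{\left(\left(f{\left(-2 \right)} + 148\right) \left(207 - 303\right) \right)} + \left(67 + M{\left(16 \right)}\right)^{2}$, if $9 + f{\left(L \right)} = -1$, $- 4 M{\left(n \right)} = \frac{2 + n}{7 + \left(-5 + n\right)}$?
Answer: $\frac{2808223353}{16} \approx 1.7551 \cdot 10^{8}$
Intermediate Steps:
$M{\left(n \right)} = - \frac{1}{4}$ ($M{\left(n \right)} = - \frac{\left(2 + n\right) \frac{1}{7 + \left(-5 + n\right)}}{4} = - \frac{\left(2 + n\right) \frac{1}{2 + n}}{4} = \left(- \frac{1}{4}\right) 1 = - \frac{1}{4}$)
$f{\left(L \right)} = -10$ ($f{\left(L \right)} = -9 - 1 = -10$)
$P{\left(\left(f{\left(-2 \right)} + 148\right) \left(207 - 303\right) \right)} + \left(67 + M{\left(16 \right)}\right)^{2} = \left(\left(-10 + 148\right) \left(207 - 303\right)\right)^{2} + \left(67 - \frac{1}{4}\right)^{2} = \left(138 \left(-96\right)\right)^{2} + \left(\frac{267}{4}\right)^{2} = \left(-13248\right)^{2} + \frac{71289}{16} = 175509504 + \frac{71289}{16} = \frac{2808223353}{16}$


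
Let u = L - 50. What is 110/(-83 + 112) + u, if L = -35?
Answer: -2355/29 ≈ -81.207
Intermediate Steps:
u = -85 (u = -35 - 50 = -85)
110/(-83 + 112) + u = 110/(-83 + 112) - 85 = 110/29 - 85 = -2355/29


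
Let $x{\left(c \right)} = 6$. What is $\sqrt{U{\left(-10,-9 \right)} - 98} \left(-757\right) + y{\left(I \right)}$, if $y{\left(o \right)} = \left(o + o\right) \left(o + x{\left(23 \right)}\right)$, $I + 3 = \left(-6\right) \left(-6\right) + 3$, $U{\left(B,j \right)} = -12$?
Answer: $3024 - 757 i \sqrt{110} \approx 3024.0 - 7939.5 i$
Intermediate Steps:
$I = 36$ ($I = -3 + \left(\left(-6\right) \left(-6\right) + 3\right) = -3 + \left(36 + 3\right) = -3 + 39 = 36$)
$y{\left(o \right)} = 2 o \left(6 + o\right)$ ($y{\left(o \right)} = \left(o + o\right) \left(o + 6\right) = 2 o \left(6 + o\right)$)
$\sqrt{U{\left(-10,-9 \right)} - 98} \left(-757\right) + y{\left(I \right)} = \sqrt{-12 - 98} \left(-757\right) + 2 \cdot 36 \left(6 + 36\right) = \sqrt{-110} \left(-757\right) + 2 \cdot 36 \cdot 42 = i \sqrt{110} \left(-757\right) + 3024 = - 757 i \sqrt{110} + 3024 = 3024 - 757 i \sqrt{110}$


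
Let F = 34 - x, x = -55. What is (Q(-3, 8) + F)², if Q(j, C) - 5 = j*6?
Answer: 5776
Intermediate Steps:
Q(j, C) = 5 + 6*j (Q(j, C) = 5 + j*6 = 5 + 6*j)
F = 89 (F = 34 - 1*(-55) = 34 + 55 = 89)
(Q(-3, 8) + F)² = ((5 + 6*(-3)) + 89)² = ((5 - 18) + 89)² = (-13 + 89)² = 76² = 5776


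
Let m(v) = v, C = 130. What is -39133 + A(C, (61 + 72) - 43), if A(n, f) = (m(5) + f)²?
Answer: -30108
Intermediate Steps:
A(n, f) = (5 + f)²
-39133 + A(C, (61 + 72) - 43) = -39133 + (5 + ((61 + 72) - 43))² = -39133 + (5 + (133 - 43))² = -39133 + (5 + 90)² = -39133 + 95² = -39133 + 9025 = -30108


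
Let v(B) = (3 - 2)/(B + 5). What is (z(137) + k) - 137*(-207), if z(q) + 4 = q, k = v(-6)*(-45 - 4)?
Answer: 28541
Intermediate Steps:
v(B) = 1/(5 + B)
k = 49 (k = (-45 - 4)/(5 - 6) = -49/(-1) = -1*(-49) = 49)
z(q) = -4 + q
(z(137) + k) - 137*(-207) = ((-4 + 137) + 49) - 137*(-207) = (133 + 49) + 28359 = 182 + 28359 = 28541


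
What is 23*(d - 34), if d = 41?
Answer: 161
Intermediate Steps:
23*(d - 34) = 23*(41 - 34) = 23*7 = 161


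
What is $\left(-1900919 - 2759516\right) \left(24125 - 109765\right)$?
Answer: $399119653400$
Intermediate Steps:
$\left(-1900919 - 2759516\right) \left(24125 - 109765\right) = \left(-4660435\right) \left(-85640\right) = 399119653400$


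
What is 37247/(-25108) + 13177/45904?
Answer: -344734543/288139408 ≈ -1.1964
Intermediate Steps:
37247/(-25108) + 13177/45904 = 37247*(-1/25108) + 13177*(1/45904) = -37247/25108 + 13177/45904 = -344734543/288139408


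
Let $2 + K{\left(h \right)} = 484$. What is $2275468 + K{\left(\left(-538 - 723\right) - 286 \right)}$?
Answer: $2275950$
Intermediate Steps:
$K{\left(h \right)} = 482$ ($K{\left(h \right)} = -2 + 484 = 482$)
$2275468 + K{\left(\left(-538 - 723\right) - 286 \right)} = 2275468 + 482 = 2275950$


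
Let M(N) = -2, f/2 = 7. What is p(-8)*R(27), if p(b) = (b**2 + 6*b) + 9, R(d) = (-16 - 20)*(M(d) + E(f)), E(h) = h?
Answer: -10800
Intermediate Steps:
f = 14 (f = 2*7 = 14)
R(d) = -432 (R(d) = (-16 - 20)*(-2 + 14) = -36*12 = -432)
p(b) = 9 + b**2 + 6*b
p(-8)*R(27) = (9 + (-8)**2 + 6*(-8))*(-432) = (9 + 64 - 48)*(-432) = 25*(-432) = -10800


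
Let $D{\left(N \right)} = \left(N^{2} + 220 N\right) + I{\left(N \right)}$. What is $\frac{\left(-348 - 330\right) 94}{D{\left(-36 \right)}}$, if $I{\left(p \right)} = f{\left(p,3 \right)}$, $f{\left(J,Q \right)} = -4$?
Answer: $\frac{15933}{1657} \approx 9.6156$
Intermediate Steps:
$I{\left(p \right)} = -4$
$D{\left(N \right)} = -4 + N^{2} + 220 N$ ($D{\left(N \right)} = \left(N^{2} + 220 N\right) - 4 = -4 + N^{2} + 220 N$)
$\frac{\left(-348 - 330\right) 94}{D{\left(-36 \right)}} = \frac{\left(-348 - 330\right) 94}{-4 + \left(-36\right)^{2} + 220 \left(-36\right)} = \frac{\left(-678\right) 94}{-4 + 1296 - 7920} = - \frac{63732}{-6628} = \left(-63732\right) \left(- \frac{1}{6628}\right) = \frac{15933}{1657}$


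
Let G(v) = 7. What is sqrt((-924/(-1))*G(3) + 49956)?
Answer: 2*sqrt(14106) ≈ 237.54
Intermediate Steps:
sqrt((-924/(-1))*G(3) + 49956) = sqrt(-924/(-1)*7 + 49956) = sqrt(-924*(-1)*7 + 49956) = sqrt(-28*(-33)*7 + 49956) = sqrt(924*7 + 49956) = sqrt(6468 + 49956) = sqrt(56424) = 2*sqrt(14106)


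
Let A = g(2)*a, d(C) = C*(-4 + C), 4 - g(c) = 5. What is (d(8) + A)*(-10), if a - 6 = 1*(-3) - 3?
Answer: -320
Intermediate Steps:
g(c) = -1 (g(c) = 4 - 1*5 = 4 - 5 = -1)
a = 0 (a = 6 + (1*(-3) - 3) = 6 + (-3 - 3) = 6 - 6 = 0)
A = 0 (A = -1*0 = 0)
(d(8) + A)*(-10) = (8*(-4 + 8) + 0)*(-10) = (8*4 + 0)*(-10) = (32 + 0)*(-10) = 32*(-10) = -320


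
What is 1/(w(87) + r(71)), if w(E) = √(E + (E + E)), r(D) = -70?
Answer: -70/4639 - 3*√29/4639 ≈ -0.018572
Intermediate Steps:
w(E) = √3*√E (w(E) = √(E + 2*E) = √(3*E) = √3*√E)
1/(w(87) + r(71)) = 1/(√3*√87 - 70) = 1/(3*√29 - 70) = 1/(-70 + 3*√29)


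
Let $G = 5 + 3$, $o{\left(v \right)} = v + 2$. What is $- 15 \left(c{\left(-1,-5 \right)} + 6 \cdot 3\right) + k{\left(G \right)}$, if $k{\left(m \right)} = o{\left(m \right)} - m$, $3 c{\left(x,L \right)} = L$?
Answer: $-243$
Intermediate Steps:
$c{\left(x,L \right)} = \frac{L}{3}$
$o{\left(v \right)} = 2 + v$
$G = 8$
$k{\left(m \right)} = 2$ ($k{\left(m \right)} = \left(2 + m\right) - m = 2$)
$- 15 \left(c{\left(-1,-5 \right)} + 6 \cdot 3\right) + k{\left(G \right)} = - 15 \left(\frac{1}{3} \left(-5\right) + 6 \cdot 3\right) + 2 = - 15 \left(- \frac{5}{3} + 18\right) + 2 = \left(-15\right) \frac{49}{3} + 2 = -245 + 2 = -243$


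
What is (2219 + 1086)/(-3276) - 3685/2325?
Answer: -1317079/507780 ≈ -2.5938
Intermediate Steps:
(2219 + 1086)/(-3276) - 3685/2325 = 3305*(-1/3276) - 3685*1/2325 = -3305/3276 - 737/465 = -1317079/507780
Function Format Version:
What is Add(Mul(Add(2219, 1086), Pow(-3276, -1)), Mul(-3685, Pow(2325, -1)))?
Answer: Rational(-1317079, 507780) ≈ -2.5938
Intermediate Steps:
Add(Mul(Add(2219, 1086), Pow(-3276, -1)), Mul(-3685, Pow(2325, -1))) = Add(Mul(3305, Rational(-1, 3276)), Mul(-3685, Rational(1, 2325))) = Add(Rational(-3305, 3276), Rational(-737, 465)) = Rational(-1317079, 507780)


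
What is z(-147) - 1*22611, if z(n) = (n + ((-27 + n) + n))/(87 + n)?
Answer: -113016/5 ≈ -22603.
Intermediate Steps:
z(n) = (-27 + 3*n)/(87 + n) (z(n) = (n + (-27 + 2*n))/(87 + n) = (-27 + 3*n)/(87 + n))
z(-147) - 1*22611 = 3*(-9 - 147)/(87 - 147) - 1*22611 = 3*(-156)/(-60) - 22611 = 3*(-1/60)*(-156) - 22611 = 39/5 - 22611 = -113016/5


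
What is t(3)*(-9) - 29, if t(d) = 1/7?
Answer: -212/7 ≈ -30.286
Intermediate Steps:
t(d) = ⅐
t(3)*(-9) - 29 = (⅐)*(-9) - 29 = -9/7 - 29 = -212/7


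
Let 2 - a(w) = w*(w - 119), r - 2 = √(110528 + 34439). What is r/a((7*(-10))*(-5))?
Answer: -1/40424 - √144967/80848 ≈ -0.0047341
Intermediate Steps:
r = 2 + √144967 (r = 2 + √(110528 + 34439) = 2 + √144967 ≈ 382.75)
a(w) = 2 - w*(-119 + w) (a(w) = 2 - w*(w - 119) = 2 - w*(-119 + w))
r/a((7*(-10))*(-5)) = (2 + √144967)/(2 - ((7*(-10))*(-5))² + 119*((7*(-10))*(-5))) = (2 + √144967)/(2 - (-70*(-5))² + 119*(-70*(-5))) = (2 + √144967)/(2 - 1*350² + 119*350) = (2 + √144967)/(2 - 1*122500 + 41650) = (2 + √144967)/(2 - 122500 + 41650) = (2 + √144967)/(-80848) = (2 + √144967)*(-1/80848) = -1/40424 - √144967/80848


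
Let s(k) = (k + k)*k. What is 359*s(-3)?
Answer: 6462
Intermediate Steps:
s(k) = 2*k**2 (s(k) = (2*k)*k = 2*k**2)
359*s(-3) = 359*(2*(-3)**2) = 359*(2*9) = 359*18 = 6462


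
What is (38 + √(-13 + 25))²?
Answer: 1456 + 152*√3 ≈ 1719.3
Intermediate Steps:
(38 + √(-13 + 25))² = (38 + √12)² = (38 + 2*√3)²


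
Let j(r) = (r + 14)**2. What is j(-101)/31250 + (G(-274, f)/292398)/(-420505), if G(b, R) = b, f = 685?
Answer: 93064504863581/384233815593750 ≈ 0.24221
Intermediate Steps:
j(r) = (14 + r)**2
j(-101)/31250 + (G(-274, f)/292398)/(-420505) = (14 - 101)**2/31250 - 274/292398/(-420505) = (-87)**2*(1/31250) - 274*1/292398*(-1/420505) = 7569*(1/31250) - 137/146199*(-1/420505) = 7569/31250 + 137/61477410495 = 93064504863581/384233815593750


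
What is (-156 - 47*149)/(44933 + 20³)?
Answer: -7159/52933 ≈ -0.13525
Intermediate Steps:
(-156 - 47*149)/(44933 + 20³) = (-156 - 7003)/(44933 + 8000) = -7159/52933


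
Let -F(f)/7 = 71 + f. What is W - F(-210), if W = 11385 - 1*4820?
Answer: 5592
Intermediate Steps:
F(f) = -497 - 7*f (F(f) = -7*(71 + f) = -497 - 7*f)
W = 6565 (W = 11385 - 4820 = 6565)
W - F(-210) = 6565 - (-497 - 7*(-210)) = 6565 - (-497 + 1470) = 6565 - 1*973 = 6565 - 973 = 5592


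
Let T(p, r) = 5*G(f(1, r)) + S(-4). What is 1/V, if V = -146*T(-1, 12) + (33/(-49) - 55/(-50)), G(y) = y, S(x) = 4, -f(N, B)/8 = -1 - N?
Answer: -490/6009151 ≈ -8.1542e-5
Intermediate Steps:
f(N, B) = 8 + 8*N (f(N, B) = -8*(-1 - N) = 8 + 8*N)
T(p, r) = 84 (T(p, r) = 5*(8 + 8*1) + 4 = 5*(8 + 8) + 4 = 5*16 + 4 = 80 + 4 = 84)
V = -6009151/490 (V = -146*84 + (33/(-49) - 55/(-50)) = -12264 + (33*(-1/49) - 55*(-1/50)) = -12264 + (-33/49 + 11/10) = -12264 + 209/490 = -6009151/490 ≈ -12264.)
1/V = 1/(-6009151/490) = -490/6009151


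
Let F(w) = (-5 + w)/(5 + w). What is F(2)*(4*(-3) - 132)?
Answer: 432/7 ≈ 61.714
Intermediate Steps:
F(w) = (-5 + w)/(5 + w)
F(2)*(4*(-3) - 132) = ((-5 + 2)/(5 + 2))*(4*(-3) - 132) = (-3/7)*(-12 - 132) = ((1/7)*(-3))*(-144) = -3/7*(-144) = 432/7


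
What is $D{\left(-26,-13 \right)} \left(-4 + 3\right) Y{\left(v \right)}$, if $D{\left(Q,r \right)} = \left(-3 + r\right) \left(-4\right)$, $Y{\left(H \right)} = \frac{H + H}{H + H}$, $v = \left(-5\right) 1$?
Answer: $-64$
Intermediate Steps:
$v = -5$
$Y{\left(H \right)} = 1$ ($Y{\left(H \right)} = \frac{2 H}{2 H} = 2 H \frac{1}{2 H} = 1$)
$D{\left(Q,r \right)} = 12 - 4 r$
$D{\left(-26,-13 \right)} \left(-4 + 3\right) Y{\left(v \right)} = \left(12 - -52\right) \left(-4 + 3\right) 1 = \left(12 + 52\right) \left(\left(-1\right) 1\right) = 64 \left(-1\right) = -64$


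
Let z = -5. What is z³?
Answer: -125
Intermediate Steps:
z³ = (-5)³ = -125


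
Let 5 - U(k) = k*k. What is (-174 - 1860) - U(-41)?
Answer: -358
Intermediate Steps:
U(k) = 5 - k² (U(k) = 5 - k*k = 5 - k²)
(-174 - 1860) - U(-41) = (-174 - 1860) - (5 - 1*(-41)²) = -2034 - (5 - 1*1681) = -2034 - (5 - 1681) = -2034 - 1*(-1676) = -2034 + 1676 = -358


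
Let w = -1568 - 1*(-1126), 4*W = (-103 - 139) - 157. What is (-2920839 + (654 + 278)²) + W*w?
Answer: -4016251/2 ≈ -2.0081e+6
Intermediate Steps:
W = -399/4 (W = ((-103 - 139) - 157)/4 = (-242 - 157)/4 = (¼)*(-399) = -399/4 ≈ -99.750)
w = -442 (w = -1568 + 1126 = -442)
(-2920839 + (654 + 278)²) + W*w = (-2920839 + (654 + 278)²) - 399/4*(-442) = (-2920839 + 932²) + 88179/2 = (-2920839 + 868624) + 88179/2 = -2052215 + 88179/2 = -4016251/2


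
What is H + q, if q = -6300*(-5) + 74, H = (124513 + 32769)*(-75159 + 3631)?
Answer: -11250035322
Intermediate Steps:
H = -11250066896 (H = 157282*(-71528) = -11250066896)
q = 31574 (q = -300*(-105) + 74 = 31500 + 74 = 31574)
H + q = -11250066896 + 31574 = -11250035322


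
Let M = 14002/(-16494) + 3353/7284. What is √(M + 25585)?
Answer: √284948042763720349/3337286 ≈ 159.95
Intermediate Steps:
M = -2593677/6674572 (M = 14002*(-1/16494) + 3353*(1/7284) = -7001/8247 + 3353/7284 = -2593677/6674572 ≈ -0.38859)
√(M + 25585) = √(-2593677/6674572 + 25585) = √(170766330943/6674572) = √284948042763720349/3337286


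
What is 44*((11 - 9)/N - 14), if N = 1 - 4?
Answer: -1936/3 ≈ -645.33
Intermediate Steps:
N = -3
44*((11 - 9)/N - 14) = 44*((11 - 9)/(-3) - 14) = 44*(2*(-⅓) - 14) = 44*(-⅔ - 14) = 44*(-44/3) = -1936/3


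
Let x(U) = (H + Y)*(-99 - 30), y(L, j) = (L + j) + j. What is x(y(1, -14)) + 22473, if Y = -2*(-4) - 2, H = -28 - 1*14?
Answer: 27117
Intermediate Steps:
H = -42 (H = -28 - 14 = -42)
Y = 6 (Y = 8 - 2 = 6)
y(L, j) = L + 2*j
x(U) = 4644 (x(U) = (-42 + 6)*(-99 - 30) = -36*(-129) = 4644)
x(y(1, -14)) + 22473 = 4644 + 22473 = 27117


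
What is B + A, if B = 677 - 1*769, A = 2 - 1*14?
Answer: -104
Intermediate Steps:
A = -12 (A = 2 - 14 = -12)
B = -92 (B = 677 - 769 = -92)
B + A = -92 - 12 = -104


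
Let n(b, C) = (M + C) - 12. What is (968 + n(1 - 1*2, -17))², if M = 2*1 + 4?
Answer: 893025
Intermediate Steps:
M = 6 (M = 2 + 4 = 6)
n(b, C) = -6 + C (n(b, C) = (6 + C) - 12 = -6 + C)
(968 + n(1 - 1*2, -17))² = (968 + (-6 - 17))² = (968 - 23)² = 945² = 893025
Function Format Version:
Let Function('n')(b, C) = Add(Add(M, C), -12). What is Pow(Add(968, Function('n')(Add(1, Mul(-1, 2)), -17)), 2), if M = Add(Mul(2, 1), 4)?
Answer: 893025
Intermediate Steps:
M = 6 (M = Add(2, 4) = 6)
Function('n')(b, C) = Add(-6, C) (Function('n')(b, C) = Add(Add(6, C), -12) = Add(-6, C))
Pow(Add(968, Function('n')(Add(1, Mul(-1, 2)), -17)), 2) = Pow(Add(968, Add(-6, -17)), 2) = Pow(Add(968, -23), 2) = Pow(945, 2) = 893025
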